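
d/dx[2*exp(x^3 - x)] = 6*x^2*exp(x^3 - x) - 2*exp(x^3 - x)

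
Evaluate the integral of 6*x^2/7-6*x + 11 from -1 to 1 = 158/7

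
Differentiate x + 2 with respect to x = 1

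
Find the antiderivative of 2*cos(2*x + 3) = sin(2*x + 3) + C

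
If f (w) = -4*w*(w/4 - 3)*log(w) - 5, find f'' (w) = (-2*w*log(w) - 3*w + 12)/w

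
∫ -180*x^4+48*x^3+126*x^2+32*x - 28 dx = -36*x^5 + 12*x^4 + 42*x^3 + 16*x^2 - 28*x + C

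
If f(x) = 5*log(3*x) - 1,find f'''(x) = 10/x^3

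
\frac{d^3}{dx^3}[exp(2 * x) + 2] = 8*exp(2*x)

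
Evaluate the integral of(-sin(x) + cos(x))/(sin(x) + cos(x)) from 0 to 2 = log(cos(2) + sin(2))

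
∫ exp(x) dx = exp(x) + C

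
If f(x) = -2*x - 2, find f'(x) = -2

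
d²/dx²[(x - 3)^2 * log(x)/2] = (2*x^2*log(x) + 3*x^2 - 6*x - 9)/(2*x^2)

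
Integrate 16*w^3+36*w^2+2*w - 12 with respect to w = 4*w^4 + 12*w^3 + w^2 - 12*w + C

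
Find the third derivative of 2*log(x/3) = 4/x^3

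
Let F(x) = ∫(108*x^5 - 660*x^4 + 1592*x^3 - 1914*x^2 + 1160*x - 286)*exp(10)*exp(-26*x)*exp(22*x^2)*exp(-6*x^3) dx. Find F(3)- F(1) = -32*exp(-32)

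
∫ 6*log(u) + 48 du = 6*u*(log(u) + 7) + C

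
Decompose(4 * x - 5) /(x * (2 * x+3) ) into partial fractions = 22/(3*(2*x + 3)) - 5/(3*x)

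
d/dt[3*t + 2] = 3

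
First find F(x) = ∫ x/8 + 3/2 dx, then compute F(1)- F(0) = 25/16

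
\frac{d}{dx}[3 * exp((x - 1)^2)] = 6*x*exp(x^2 - 2*x + 1) - 6*exp(x^2 - 2*x + 1)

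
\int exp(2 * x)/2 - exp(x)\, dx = (exp(x) - 2)^2/4 + C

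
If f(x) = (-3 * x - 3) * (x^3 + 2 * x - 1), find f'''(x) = -72*x - 18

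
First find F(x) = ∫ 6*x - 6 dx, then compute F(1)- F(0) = -3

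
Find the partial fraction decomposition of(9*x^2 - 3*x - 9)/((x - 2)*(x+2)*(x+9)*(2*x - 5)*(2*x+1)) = -7/(255*(2*x + 1)) + 53/(207*(2*x - 5)) + 747/(30107*(x + 9)) - 11/(252*(x + 2)) - 21/(220*(x - 2))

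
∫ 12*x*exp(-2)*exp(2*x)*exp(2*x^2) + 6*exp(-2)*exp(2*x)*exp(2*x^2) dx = 3*exp(2*x^2 + 2*x - 2) + C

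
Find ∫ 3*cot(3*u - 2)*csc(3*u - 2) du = -csc(3*u - 2) + C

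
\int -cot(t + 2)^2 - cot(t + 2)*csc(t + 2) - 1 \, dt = cot(t + 2) + csc(t + 2) + C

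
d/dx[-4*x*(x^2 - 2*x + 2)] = -12*x^2 + 16*x - 8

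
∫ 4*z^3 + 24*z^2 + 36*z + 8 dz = z^4 + 8*z^3 + 18*z^2 + 8*z + C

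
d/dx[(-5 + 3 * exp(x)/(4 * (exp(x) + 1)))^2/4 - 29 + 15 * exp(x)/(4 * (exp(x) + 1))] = (69*exp(2*x) + 60*exp(x))/(32*exp(3*x) + 96*exp(2*x) + 96*exp(x) + 32)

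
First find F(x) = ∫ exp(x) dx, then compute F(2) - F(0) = -1 + exp(2)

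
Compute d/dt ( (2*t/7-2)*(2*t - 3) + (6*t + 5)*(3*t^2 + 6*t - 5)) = 54*t^2 + 722*t/7 - 34/7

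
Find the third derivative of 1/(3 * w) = -2/w^4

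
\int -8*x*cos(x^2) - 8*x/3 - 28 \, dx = -4*x^2/3 - 28*x - 4*sin(x^2) + C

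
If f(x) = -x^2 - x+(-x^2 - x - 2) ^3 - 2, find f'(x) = -6*x^5 - 15*x^4 - 36*x^3 - 39*x^2 - 38*x - 13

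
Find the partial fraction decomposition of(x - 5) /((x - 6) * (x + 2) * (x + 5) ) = -10/(33*(x + 5)) + 7/(24*(x + 2)) + 1/(88*(x - 6))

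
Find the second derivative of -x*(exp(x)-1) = -x*exp(x) - 2*exp(x)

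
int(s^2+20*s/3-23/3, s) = s^3/3 + 10*s^2/3 - 23*s/3 + C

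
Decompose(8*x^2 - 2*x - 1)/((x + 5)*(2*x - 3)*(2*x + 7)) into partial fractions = -104/(15*(2*x + 7)) + 14/(65*(2*x - 3)) + 209/(39*(x + 5))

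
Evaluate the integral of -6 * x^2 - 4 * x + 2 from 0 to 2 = -20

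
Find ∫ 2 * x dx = x^2 + C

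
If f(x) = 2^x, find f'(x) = 2^x*log(2)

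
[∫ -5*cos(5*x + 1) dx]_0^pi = 2*sin(1)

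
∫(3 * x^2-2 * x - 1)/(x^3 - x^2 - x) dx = log(x*(x^2 - x - 1)) + C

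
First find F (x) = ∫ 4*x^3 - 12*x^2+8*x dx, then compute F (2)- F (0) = 0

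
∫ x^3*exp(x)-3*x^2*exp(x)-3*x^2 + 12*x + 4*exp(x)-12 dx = (x - 2)^3*(exp(x) - 1) + C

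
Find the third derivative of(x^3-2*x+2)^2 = 120*x^3 - 96*x + 24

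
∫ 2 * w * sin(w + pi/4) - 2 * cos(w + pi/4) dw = -2*w*cos(w + pi/4) + C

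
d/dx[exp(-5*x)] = -5*exp(-5*x)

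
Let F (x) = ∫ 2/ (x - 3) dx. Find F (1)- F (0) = -log(27) + log(12)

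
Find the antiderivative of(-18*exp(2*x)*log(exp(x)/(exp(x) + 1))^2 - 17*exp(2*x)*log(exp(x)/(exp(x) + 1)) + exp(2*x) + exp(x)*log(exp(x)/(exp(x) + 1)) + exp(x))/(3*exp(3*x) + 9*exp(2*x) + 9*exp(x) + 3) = (-9*(x - log(exp(x) + 1))^2*exp(2*x) + (x - log(exp(x) + 1))*(exp(x) + 1)*exp(x) + 21*(exp(x) + 1)^2)/(3*(exp(x) + 1)^2) + C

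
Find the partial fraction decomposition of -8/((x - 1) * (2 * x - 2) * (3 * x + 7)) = -9/(25*(3*x + 7)) + 3/(25*(x - 1)) - 2/(5*(x - 1)^2)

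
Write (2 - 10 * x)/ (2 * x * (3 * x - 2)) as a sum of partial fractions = -7/(2*(3*x - 2)) - 1/(2*x)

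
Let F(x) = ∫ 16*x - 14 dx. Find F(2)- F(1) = 10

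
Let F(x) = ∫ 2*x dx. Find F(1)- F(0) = 1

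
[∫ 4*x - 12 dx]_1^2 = -6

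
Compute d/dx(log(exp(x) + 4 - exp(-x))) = (exp(2*x) + 1)/(exp(2*x) + 4*exp(x) - 1)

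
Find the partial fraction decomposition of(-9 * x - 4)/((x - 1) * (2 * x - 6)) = 13/(4*(x - 1)) - 31/(4*(x - 3))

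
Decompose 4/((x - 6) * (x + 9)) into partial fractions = -4/(15*(x + 9)) + 4/(15*(x - 6))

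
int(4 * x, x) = 2*x^2 + C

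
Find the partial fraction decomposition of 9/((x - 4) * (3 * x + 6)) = -1/(2*(x + 2)) + 1/(2*(x - 4))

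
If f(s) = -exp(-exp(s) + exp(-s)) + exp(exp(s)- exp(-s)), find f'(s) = (exp(2*s) + exp(2*exp(s) - 2*exp(-s)) + exp(2*s + 2*exp(s) - 2*exp(-s)) + 1)*exp(-s - exp(s) + exp(-s))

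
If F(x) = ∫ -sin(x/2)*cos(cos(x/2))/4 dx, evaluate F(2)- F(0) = -sin(1)/2 + sin(cos(1))/2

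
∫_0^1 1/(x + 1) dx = log(2)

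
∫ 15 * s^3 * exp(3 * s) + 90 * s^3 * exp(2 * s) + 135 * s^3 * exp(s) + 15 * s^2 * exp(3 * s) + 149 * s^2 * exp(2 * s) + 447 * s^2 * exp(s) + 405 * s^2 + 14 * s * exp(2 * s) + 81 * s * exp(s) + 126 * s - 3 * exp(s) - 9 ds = s*(5*s^2*(exp(s) + 3)^3 + 7*s*(exp(s) + 3)^2 - 3*exp(s) - 9) + C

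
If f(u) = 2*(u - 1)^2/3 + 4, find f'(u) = 4*u/3 - 4/3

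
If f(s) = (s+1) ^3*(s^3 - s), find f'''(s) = 120*s^3 + 180*s^2 + 48*s - 12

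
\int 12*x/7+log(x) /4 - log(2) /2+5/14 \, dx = x*(24*x + 7*log(x/4) + 3)/28 + C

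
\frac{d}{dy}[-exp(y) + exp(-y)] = (-exp(2*y) - 1)*exp(-y)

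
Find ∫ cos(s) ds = sin(s) + C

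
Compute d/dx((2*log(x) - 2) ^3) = (24*log(x)^2 - 48*log(x) + 24)/x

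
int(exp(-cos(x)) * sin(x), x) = exp(-cos(x)) + C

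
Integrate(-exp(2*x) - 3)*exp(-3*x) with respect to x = (exp(2*x) + 1)*exp(-3*x) + C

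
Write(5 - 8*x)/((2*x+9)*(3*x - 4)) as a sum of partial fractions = -17/(35*(3*x - 4)) - 82/(35*(2*x + 9))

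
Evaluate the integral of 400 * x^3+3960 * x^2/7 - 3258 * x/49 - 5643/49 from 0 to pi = -36 - 15*pi^2/7 - 99*pi/49 + 4*(-5*pi^2 - 33*pi/7 + 3)^2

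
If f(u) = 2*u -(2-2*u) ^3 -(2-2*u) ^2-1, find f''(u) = 48*u - 56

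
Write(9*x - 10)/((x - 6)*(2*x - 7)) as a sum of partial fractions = -43/(5*(2*x - 7)) + 44/(5*(x - 6))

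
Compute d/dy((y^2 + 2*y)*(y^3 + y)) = 5*y^4 + 8*y^3 + 3*y^2 + 4*y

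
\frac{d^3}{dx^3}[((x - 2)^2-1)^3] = 120*x^3 - 720*x^2 + 1368*x - 816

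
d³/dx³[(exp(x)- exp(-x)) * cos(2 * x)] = (2*exp(2*x)*sin(2*x) - 11*exp(2*x)*cos(2*x) - 2*sin(2*x) - 11*cos(2*x))*exp(-x)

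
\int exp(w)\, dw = exp(w) + C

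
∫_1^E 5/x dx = 5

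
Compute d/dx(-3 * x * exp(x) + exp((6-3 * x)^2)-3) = -3*x*exp(x) + 18*x*exp(9*x^2 - 36*x + 36) - 3*exp(x) - 36*exp(9*x^2 - 36*x + 36)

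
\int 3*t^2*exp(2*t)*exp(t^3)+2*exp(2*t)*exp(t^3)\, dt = exp(t*(t^2 + 2)) + C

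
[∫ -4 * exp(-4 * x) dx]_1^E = -exp(-4) + exp(-4*E)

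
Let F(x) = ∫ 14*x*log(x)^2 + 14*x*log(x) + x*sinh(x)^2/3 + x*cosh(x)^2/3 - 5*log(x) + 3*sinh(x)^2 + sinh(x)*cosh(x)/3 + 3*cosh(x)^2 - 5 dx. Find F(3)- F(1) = -15*log(3) - 5*sinh(2)/3 + 63*log(3)^2 + 2*sinh(6)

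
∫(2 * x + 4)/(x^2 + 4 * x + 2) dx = log((x + 2)^2 - 2) + C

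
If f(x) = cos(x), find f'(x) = -sin(x)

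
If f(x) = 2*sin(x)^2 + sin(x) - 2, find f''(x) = -sin(x) + 4*cos(2*x)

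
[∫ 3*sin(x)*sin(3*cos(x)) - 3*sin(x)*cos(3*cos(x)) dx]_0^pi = -2*sin(3)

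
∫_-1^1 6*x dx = 0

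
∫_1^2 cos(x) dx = -sin(1) + sin(2)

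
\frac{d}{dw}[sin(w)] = cos(w)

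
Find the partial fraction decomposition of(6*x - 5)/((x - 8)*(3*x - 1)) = 9/(23*(3*x - 1)) + 43/(23*(x - 8))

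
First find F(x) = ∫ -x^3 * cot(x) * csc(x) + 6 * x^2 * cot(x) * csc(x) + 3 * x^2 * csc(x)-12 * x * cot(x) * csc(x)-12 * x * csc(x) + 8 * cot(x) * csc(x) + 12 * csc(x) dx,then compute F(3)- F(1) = csc(1) + csc(3)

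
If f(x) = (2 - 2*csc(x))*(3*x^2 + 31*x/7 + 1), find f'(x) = 6*x^2*cot(x)*csc(x) + 62*x*cot(x)*csc(x)/7 - 12*x*csc(x) + 12*x + 2*cot(x)*csc(x) - 62*csc(x)/7 + 62/7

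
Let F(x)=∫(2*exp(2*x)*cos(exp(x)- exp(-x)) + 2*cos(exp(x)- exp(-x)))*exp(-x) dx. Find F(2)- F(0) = -2*sin(-exp(2) + exp(-2))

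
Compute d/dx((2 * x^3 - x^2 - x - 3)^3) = 72*x^8 - 96*x^7 - 42*x^6 - 150*x^5 + 195*x^4 + 96*x^3 + 105*x^2 - 72*x - 27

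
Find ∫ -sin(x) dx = cos(x) + C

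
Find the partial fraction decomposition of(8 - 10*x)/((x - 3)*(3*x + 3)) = -3/(2*(x + 1)) - 11/(6*(x - 3))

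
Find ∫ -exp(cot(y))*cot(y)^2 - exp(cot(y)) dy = exp(cot(y)) + C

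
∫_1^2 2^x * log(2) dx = 2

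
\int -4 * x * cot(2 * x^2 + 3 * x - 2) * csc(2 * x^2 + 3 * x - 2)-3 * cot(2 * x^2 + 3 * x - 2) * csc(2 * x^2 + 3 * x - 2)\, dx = csc(2*x^2 + 3*x - 2) + C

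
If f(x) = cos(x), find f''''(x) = cos(x)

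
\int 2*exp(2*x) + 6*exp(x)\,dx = (exp(x) + 3)^2 + C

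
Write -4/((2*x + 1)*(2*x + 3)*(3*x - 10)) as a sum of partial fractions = -36/(667*(3*x - 10)) - 4/(29*(2*x + 3)) + 4/(23*(2*x + 1))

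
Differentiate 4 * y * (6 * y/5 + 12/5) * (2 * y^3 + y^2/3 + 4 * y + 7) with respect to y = 48*y^4 + 416*y^3/5 + 336*y^2/5 + 144*y + 336/5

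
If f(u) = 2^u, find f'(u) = 2^u*log(2)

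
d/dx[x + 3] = 1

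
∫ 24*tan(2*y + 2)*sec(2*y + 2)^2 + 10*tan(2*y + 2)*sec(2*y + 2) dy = (6*sec(2*y + 2) + 5)*sec(2*y + 2) + C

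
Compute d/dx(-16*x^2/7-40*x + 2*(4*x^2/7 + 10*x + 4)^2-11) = 128*x^3/49 + 480*x^2/7 + 2896*x/7 + 120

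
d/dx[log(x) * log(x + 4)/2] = (x*log(x) + x*log(x + 4) + 4*log(x + 4))/(2*x^2 + 8*x)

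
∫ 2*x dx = x^2 + C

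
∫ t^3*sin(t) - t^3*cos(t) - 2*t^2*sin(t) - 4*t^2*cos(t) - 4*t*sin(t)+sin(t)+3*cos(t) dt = -sqrt(2)*(t^3 + t^2 - 2*t - 1)*sin(t + pi/4) + C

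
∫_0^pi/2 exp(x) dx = -1 + exp(pi/2)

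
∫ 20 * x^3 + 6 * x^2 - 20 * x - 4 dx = 5*x^4 + 2*x^3 - 10*x^2 - 4*x + C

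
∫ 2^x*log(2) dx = 2^x + C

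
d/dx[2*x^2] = 4*x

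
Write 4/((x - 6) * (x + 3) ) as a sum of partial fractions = -4/(9*(x + 3)) + 4/(9*(x - 6))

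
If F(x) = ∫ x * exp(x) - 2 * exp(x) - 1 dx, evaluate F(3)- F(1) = -2 + 2*E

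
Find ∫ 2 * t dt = t^2 + C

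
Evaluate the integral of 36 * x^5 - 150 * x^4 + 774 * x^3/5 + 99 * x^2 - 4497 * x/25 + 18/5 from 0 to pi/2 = -15*pi^2 - 6 + 6*pi/5 + 3*(-5*pi^2/4 + pi/10 + 2 + pi^3/4)^2/2 + 3*pi^3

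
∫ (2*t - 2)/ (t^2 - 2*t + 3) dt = log((t - 1)^2 + 2) + C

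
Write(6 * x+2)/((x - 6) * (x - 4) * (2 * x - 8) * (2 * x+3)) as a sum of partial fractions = 28/(1815*(2*x + 3)) - 157/(484*(x - 4)) - 13/(22*(x - 4)^2) + 19/(60*(x - 6))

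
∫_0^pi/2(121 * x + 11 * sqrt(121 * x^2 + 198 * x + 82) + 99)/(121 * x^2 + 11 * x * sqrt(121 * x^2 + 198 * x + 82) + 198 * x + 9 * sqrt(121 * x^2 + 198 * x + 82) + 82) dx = -log(9 + sqrt(82)) + log(9 + 11*pi/2 + sqrt(1 + (9 + 11*pi/2)^2))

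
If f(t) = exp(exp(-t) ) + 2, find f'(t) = -exp(-t + exp(-t))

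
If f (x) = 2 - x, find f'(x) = -1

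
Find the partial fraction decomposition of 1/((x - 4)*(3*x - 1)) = -3/(11*(3*x - 1)) + 1/(11*(x - 4))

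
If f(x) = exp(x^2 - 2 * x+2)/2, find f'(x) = x*exp(x^2 - 2*x + 2) - exp(x^2 - 2*x + 2)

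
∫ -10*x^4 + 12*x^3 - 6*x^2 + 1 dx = -2*x^5 + 3*x^4 - 2*x^3 + x + C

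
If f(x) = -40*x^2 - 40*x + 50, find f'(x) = -80*x - 40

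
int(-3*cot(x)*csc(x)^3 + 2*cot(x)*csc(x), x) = (csc(x)^2 - 2)*csc(x) + C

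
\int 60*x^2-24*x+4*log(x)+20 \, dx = 4*x*(5*x^2 - 3*x + log(x) + 4) + C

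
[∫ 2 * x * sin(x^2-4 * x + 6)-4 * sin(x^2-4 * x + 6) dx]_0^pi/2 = -cos(pi^2/4 + 6) + cos(6)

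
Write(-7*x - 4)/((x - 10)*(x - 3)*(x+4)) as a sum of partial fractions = 12/(49*(x + 4)) + 25/(49*(x - 3)) - 37/(49*(x - 10))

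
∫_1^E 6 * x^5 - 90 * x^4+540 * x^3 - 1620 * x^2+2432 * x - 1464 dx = -68 + (-3 + E)^6 + (-3 + E)^2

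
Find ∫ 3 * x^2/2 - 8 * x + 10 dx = x^3/2 - 4*x^2 + 10*x + C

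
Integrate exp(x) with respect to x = exp(x) + C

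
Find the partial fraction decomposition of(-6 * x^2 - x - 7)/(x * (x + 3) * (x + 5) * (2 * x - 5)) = -376/(825*(2*x - 5)) + 76/(75*(x + 5)) - 29/(33*(x + 3)) + 7/(75*x)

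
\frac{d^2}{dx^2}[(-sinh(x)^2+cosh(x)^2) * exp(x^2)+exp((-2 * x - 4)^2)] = 2*(32*x^2*exp(16)*exp(16*x)*exp(3*x^2) + 2*x^2 + 128*x*exp(16)*exp(16*x)*exp(3*x^2) + 132*exp(16)*exp(16*x)*exp(3*x^2) + 1)*exp(x^2)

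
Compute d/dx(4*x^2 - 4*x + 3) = 8*x - 4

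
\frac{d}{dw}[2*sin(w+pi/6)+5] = 2*cos(w + pi/6)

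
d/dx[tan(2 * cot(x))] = -2/(sin(x)^2*cos(2/tan(x))^2)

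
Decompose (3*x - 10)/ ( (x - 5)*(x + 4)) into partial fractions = 22/(9*(x + 4)) + 5/(9*(x - 5))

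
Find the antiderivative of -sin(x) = cos(x) + C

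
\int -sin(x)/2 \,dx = cos(x)/2 + C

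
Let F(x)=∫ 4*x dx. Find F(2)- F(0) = 8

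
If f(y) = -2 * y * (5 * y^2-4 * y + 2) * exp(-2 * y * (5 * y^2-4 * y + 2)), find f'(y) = (300*y^5 - 400*y^4 + 288*y^3 - 126*y^2 + 32*y - 4)*exp(-10*y^3 + 8*y^2 - 4*y)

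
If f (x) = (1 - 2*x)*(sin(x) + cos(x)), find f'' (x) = 2*x*sin(x) + 2*x*cos(x) + 3*sin(x) - 5*cos(x)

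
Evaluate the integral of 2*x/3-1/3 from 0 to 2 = 2/3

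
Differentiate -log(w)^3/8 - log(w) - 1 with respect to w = (-3*log(w)^2 - 8)/(8*w)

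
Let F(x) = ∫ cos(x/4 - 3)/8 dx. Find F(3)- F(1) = -sin(9/4)/2 + sin(11/4)/2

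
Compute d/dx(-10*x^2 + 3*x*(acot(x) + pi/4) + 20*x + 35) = (-80*x^3 + 12*x^2*acot(x) + 3*pi*x^2 + 80*x^2 - 92*x + 12*acot(x) + 3*pi + 80)/(4*x^2 + 4)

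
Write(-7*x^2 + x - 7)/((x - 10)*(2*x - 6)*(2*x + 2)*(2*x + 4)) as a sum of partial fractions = 37/(480*(x + 2)) - 15/(352*(x + 1)) + 67/(1120*(x - 3)) - 697/(7392*(x - 10))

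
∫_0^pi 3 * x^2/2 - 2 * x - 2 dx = -4 + (-2 + pi)^2*(1 + pi/2)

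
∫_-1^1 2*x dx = 0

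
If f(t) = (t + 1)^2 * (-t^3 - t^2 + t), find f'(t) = -5*t^4 - 12*t^3 - 6*t^2 + 2*t + 1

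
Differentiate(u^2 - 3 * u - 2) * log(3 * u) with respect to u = (2*u^2*log(u) + u^2 + 2*u^2*log(3) - 3*u*log(u) - 3*u*log(3) - 3*u - 2)/u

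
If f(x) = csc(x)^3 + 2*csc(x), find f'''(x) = (2 - 45/sin(x)^2 - 60*cos(x)^2/sin(x)^4)*cos(x)/sin(x)^2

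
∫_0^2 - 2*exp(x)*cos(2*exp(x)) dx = -sin(2*exp(2)) + sin(2)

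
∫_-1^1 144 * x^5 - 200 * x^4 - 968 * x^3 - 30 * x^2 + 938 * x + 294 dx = 488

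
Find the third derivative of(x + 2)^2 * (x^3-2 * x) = 60*x^2 + 96*x + 12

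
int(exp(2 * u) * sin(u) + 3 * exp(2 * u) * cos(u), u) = sqrt(2)*exp(2*u)*sin(u + pi/4) + C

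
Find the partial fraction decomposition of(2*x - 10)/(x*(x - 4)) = -1/(2*(x - 4)) + 5/(2*x)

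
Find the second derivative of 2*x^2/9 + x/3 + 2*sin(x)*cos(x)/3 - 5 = 4/9 - 4*sin(2*x)/3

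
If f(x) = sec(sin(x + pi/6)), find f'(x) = cos(x + pi/6)*tan(sin(x + pi/6))*sec(sin(x + pi/6))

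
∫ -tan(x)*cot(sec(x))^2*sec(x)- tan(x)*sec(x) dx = cot(sec(x)) + C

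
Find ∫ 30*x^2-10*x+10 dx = 10*x^3 - 5*x^2 + 10*x + C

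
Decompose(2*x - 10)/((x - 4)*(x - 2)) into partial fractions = 3/(x - 2) - 1/(x - 4)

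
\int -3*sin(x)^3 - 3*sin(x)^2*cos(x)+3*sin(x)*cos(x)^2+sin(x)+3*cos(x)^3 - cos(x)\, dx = sqrt(2)*sin(2*x)*sin(x + pi/4) + C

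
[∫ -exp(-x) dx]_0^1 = -1 + exp(-1)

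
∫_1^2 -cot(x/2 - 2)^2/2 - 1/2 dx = -cot(1) + cot(3/2)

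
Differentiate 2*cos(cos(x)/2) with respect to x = sin(x)*sin(cos(x)/2)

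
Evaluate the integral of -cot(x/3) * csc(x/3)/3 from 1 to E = -csc(1/3) + csc(E/3)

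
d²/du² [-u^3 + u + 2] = -6*u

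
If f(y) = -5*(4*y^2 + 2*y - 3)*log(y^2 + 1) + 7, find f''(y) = (-40*y^4*log(y^2 + 1) - 120*y^4 - 20*y^3 - 80*y^2*log(y^2 + 1) - 230*y^2 - 60*y - 40*log(y^2 + 1) + 30)/(y^4 + 2*y^2 + 1)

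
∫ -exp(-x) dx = exp(-x) + C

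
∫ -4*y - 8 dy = -2*y^2 - 8*y + C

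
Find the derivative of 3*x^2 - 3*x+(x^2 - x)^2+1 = 4*x^3 - 6*x^2 + 8*x - 3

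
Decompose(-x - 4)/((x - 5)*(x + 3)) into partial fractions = 1/(8*(x + 3)) - 9/(8*(x - 5))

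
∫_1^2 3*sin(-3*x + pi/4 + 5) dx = -cos(pi/4 + 2) + sin(pi/4 + 1)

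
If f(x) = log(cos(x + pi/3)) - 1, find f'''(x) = -2*sin(x + pi/3)/cos(x + pi/3)^3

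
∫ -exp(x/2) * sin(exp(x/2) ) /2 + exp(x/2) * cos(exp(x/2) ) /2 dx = sqrt(2)*sin(exp(x/2) + pi/4) + C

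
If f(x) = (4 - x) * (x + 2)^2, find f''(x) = -6*x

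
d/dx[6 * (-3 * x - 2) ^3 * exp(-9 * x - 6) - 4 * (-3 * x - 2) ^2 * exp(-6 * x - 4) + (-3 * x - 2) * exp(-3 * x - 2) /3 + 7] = (1458*x^3 + 216*x^2*exp(3*x + 2) + 2430*x^2 + 216*x*exp(3*x + 2) + 3*x*exp(6*x + 4) + 1296*x + 48*exp(3*x + 2) + exp(6*x + 4) + 216)*exp(-9*x - 6)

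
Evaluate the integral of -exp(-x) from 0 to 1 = -1 + exp(-1)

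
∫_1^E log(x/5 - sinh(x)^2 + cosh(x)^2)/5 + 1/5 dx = -6*log(6/5)/5 + (E/5 + 1)*log(E/5 + 1)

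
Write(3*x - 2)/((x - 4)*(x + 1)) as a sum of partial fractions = 1/(x + 1) + 2/(x - 4)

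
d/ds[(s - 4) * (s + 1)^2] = 3*s^2 - 4*s - 7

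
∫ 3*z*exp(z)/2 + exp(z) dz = (3*z - 1)*exp(z)/2 + C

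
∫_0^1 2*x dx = 1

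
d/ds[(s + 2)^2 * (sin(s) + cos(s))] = -s^2*sin(s) + s^2*cos(s) - 2*s*sin(s) + 6*s*cos(s) + 8*cos(s)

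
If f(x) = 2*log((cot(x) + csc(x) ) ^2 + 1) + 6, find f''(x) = (sin(x)^4 - 4*sin(x)^2*cos(x) - 3*sin(x)^2 + 6*cos(x) - 3 + cos(x)^6/sin(x)^2 + 4*cos(x)^5/sin(x)^2 + 4*cos(x)/sin(x)^2 + 7/sin(x)^2)/(cos(x) + 1)^2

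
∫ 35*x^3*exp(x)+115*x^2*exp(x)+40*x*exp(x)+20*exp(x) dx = 5*x*(7*x^2 + 2*x + 4)*exp(x) + C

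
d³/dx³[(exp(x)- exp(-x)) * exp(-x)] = 8*exp(-2*x)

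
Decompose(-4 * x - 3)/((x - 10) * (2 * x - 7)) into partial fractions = 34/(13*(2*x - 7)) - 43/(13*(x - 10))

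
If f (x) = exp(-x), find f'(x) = -exp(-x)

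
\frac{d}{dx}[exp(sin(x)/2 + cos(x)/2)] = sqrt(2)*exp(sin(x)/2)*exp(cos(x)/2)*cos(x + pi/4)/2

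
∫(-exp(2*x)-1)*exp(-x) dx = -2*sinh(x) + C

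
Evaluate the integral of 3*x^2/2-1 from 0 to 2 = 2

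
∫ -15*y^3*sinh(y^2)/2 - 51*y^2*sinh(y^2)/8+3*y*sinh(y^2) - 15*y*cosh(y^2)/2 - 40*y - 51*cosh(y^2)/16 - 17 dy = -(3*cosh(y^2) + 16)*(20*y^2 + 17*y - 8)/16 + C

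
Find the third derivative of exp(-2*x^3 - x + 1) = (-216*x^6 - 108*x^4 + 216*x^3 - 18*x^2 + 36*x - 13)*exp(-2*x^3 - x + 1)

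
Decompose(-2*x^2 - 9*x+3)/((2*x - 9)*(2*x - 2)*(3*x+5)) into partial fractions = 7/(37*(3*x + 5)) - 156/(259*(2*x - 9)) + 1/(14*(x - 1))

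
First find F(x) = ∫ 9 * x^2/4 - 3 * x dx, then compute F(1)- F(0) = -3/4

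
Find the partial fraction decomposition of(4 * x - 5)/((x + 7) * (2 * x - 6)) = 33/(20*(x + 7)) + 7/(20*(x - 3))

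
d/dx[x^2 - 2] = 2*x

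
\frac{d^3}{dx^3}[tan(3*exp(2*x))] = 1296*(-1 + cos(3*exp(2*x))^(-2))^2*exp(6*x) - 1296*exp(6*x) + 1728*exp(6*x)/cos(3*exp(2*x))^2 + 432*exp(4*x)*sin(3*exp(2*x))/cos(3*exp(2*x))^3 + 24*exp(2*x)/cos(3*exp(2*x))^2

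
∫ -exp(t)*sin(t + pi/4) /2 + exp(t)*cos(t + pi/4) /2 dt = exp(t)*cos(t + pi/4)/2 + C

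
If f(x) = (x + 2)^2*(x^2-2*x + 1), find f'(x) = 4*x^3 + 6*x^2 - 6*x - 4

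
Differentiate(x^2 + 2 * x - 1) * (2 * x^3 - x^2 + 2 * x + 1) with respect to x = 10*x^4 + 12*x^3 - 6*x^2 + 12*x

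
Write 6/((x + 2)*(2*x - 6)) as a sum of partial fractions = -3/(5*(x + 2)) + 3/(5*(x - 3))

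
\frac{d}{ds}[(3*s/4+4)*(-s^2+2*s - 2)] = -9*s^2/4 - 5*s + 13/2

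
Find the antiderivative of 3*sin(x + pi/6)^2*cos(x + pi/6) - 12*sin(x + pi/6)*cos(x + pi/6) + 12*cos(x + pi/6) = (sin(x + pi/6) - 2)^3 + C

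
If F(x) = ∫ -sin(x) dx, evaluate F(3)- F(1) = cos(3) - cos(1)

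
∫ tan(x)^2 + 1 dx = tan(x) + C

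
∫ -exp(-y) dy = exp(-y) + C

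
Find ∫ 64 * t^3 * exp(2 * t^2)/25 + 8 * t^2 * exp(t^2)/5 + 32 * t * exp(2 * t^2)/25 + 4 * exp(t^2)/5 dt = 4*t*(4*t*exp(t^2) + 5)*exp(t^2)/25 + C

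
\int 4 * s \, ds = 2*s^2 + C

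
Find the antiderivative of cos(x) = sin(x) + C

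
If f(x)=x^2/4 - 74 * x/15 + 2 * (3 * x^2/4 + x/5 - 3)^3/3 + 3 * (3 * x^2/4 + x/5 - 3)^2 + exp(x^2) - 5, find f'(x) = 27*x^5/16 + 9*x^4/8 - 651*x^3/100 - 671*x^2/250 + 2*x*exp(x^2) + 13*x/50 - 74/15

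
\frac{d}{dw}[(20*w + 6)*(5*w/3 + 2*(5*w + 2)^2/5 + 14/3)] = 600*w^2 + 1520*w/3 + 550/3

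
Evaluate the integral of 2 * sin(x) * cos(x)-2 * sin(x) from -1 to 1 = 0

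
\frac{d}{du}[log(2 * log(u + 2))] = 1/(u*log(u + 2) + 2*log(u + 2))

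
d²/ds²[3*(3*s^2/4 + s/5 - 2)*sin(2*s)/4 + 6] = -9*s^2*sin(2*s)/4 - 3*s*sin(2*s)/5 + 9*s*cos(2*s)/2 + 57*sin(2*s)/8 + 3*cos(2*s)/5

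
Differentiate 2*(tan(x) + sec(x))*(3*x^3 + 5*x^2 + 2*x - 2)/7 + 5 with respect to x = 2*(6*x^3*sin(x) + 6*x^3 + 10*x^2*sin(x) + 9*x^2*sin(2*x) + 18*x^2*cos(x) + 10*x^2 + 4*x*sin(x) + 10*x*sin(2*x) + 20*x*cos(x) + 4*x - 4*sin(x) + 2*sin(2*x) + 4*cos(x) - 4)/(7*(cos(2*x) + 1))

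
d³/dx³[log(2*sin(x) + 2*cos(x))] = 2*cos(x + pi/4)/sin(x + pi/4)^3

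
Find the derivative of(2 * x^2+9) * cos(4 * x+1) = -8*x^2*sin(4*x + 1) + 4*x*cos(4*x + 1) - 36*sin(4*x + 1)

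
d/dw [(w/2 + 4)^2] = w/2 + 4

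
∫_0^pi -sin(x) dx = -2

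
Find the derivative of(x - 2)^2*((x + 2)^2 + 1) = 4*x^3 - 14*x - 4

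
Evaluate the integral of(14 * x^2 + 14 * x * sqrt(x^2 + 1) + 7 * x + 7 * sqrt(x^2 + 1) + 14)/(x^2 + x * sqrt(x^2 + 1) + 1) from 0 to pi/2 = 7*log(pi/2 + sqrt(1 + pi^2/4)) + 7*pi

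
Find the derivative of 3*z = 3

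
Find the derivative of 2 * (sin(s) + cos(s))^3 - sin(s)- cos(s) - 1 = sqrt(2)*(3*sin(3*s + pi/4) + 2*cos(s + pi/4))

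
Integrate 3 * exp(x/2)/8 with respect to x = 3*exp(x/2)/4 + C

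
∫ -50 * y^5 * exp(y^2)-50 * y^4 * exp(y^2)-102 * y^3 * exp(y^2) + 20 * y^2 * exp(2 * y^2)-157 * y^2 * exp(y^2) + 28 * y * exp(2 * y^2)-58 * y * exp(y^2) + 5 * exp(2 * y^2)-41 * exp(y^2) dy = -(5*y + 7)*(5*y^3 - 2*y^2 + 3*y - exp(y^2) + 4)*exp(y^2) + C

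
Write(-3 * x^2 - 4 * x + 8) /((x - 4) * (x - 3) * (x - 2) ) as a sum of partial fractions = -6/(x - 2) + 31/(x - 3) - 28/(x - 4)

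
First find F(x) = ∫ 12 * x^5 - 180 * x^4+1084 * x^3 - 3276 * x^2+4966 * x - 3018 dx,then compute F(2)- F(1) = -138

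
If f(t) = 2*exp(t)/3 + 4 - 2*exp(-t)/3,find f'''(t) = (2*exp(2*t) + 2)*exp(-t)/3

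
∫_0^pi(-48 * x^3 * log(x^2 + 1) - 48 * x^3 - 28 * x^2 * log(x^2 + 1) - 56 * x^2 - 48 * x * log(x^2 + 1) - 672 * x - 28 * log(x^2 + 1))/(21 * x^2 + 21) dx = -4*(pi/3 + 2*pi^2/7 + 4)*log(1 + pi^2)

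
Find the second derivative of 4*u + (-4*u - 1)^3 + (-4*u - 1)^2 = -384*u - 64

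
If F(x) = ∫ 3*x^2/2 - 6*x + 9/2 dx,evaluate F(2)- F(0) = 1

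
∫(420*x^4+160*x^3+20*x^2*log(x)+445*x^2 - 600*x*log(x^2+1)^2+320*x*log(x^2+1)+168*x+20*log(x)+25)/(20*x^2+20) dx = 7*x^3 + 4*x^2 + x*log(x) + x/4 - 5*log(x^2 + 1)^3 + 4*log(x^2 + 1)^2 + log(x^2 + 1)/5 + C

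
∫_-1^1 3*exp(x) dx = -3*exp(-1) + 3*E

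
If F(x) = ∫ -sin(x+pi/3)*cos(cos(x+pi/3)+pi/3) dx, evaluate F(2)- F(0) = -sin(1/2 + pi/3) + sin(cos(pi/3 + 2) + pi/3)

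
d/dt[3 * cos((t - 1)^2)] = 6*(1 - t)*sin(t^2 - 2*t + 1)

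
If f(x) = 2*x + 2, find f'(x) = 2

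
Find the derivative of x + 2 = 1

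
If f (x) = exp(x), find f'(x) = exp(x)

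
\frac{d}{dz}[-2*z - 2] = -2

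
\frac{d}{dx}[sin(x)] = cos(x)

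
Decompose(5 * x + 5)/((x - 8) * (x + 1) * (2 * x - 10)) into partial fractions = -5/(6*(x - 5)) + 5/(6*(x - 8))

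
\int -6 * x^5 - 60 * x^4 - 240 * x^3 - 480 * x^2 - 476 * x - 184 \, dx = -x^6 - 12*x^5 - 60*x^4 - 160*x^3 - 238*x^2 - 184*x + C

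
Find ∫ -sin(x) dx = cos(x) + C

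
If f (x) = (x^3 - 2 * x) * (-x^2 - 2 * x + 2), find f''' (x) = -60*x^2 - 48*x + 24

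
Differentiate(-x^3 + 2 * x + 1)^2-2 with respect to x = 6*x^5 - 16*x^3 - 6*x^2 + 8*x + 4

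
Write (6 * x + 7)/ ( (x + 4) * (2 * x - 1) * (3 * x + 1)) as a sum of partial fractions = -9/(11*(3*x + 1)) + 8/(9*(2*x - 1)) - 17/(99*(x + 4))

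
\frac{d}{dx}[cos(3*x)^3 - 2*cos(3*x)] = 9*sin(3*x)^3 - 3*sin(3*x)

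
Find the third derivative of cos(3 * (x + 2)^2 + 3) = 216*x^3*sin(3*x^2 + 12*x + 15) + 1296*x^2*sin(3*x^2 + 12*x + 15) + 2592*x*sin(3*x^2 + 12*x + 15) - 108*x*cos(3*x^2 + 12*x + 15) + 1728*sin(3*x^2 + 12*x + 15) - 216*cos(3*x^2 + 12*x + 15)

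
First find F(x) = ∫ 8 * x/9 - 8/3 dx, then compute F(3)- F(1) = -16/9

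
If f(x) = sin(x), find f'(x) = cos(x)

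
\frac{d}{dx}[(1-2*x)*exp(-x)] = (2*x - 3)*exp(-x)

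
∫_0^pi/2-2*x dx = -pi^2/4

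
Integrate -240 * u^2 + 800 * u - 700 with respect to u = -80*u^3 + 400*u^2 - 700*u + C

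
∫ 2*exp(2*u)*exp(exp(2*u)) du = exp(exp(2*u)) + C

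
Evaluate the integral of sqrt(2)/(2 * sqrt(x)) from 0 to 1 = sqrt(2)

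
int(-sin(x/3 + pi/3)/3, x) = cos((x + pi)/3) + C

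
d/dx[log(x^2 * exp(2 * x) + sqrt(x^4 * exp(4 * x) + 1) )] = (2*x^4*exp(4*x) + 2*x^3*exp(4*x) + 2*x^2*sqrt(x^4*exp(4*x) + 1)*exp(2*x) + 2*x*sqrt(x^4*exp(4*x) + 1)*exp(2*x))/(x^4*exp(4*x) + x^2*sqrt(x^4*exp(4*x) + 1)*exp(2*x) + 1)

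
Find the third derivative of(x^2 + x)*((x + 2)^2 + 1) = 24*x + 30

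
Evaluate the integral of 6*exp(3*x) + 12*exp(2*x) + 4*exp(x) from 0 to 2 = -2*exp(2) - 14 + 2*(1 + exp(2))^3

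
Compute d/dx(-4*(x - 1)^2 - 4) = 8 - 8*x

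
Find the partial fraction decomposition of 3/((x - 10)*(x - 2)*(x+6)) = 3/(128*(x + 6)) - 3/(64*(x - 2)) + 3/(128*(x - 10))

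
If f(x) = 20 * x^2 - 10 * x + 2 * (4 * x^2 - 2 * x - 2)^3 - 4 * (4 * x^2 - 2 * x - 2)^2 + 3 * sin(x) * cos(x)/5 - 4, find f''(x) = 3840*x^4 - 3840*x^3 - 1920*x^2 + 1440*x - 6*sin(2*x)/5 + 232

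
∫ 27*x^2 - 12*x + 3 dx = 9*x^3 - 6*x^2 + 3*x + C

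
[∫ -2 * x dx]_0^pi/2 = -pi^2/4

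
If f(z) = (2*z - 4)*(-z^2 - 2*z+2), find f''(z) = -12*z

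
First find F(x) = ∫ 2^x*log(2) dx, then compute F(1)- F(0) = 1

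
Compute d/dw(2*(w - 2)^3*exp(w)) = 2*w^3*exp(w) - 6*w^2*exp(w) + 8*exp(w)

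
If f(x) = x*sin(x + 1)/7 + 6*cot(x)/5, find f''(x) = -x*sin(x + 1)/7 + 2*cos(x + 1)/7 + 12*cos(x)/(5*sin(x)^3)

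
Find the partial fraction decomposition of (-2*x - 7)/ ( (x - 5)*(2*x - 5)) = 24/(5*(2*x - 5)) - 17/(5*(x - 5))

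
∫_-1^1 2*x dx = 0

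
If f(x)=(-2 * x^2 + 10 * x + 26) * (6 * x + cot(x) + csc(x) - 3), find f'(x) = 2*x^2*cot(x)^2 + 2*x^2*cot(x)*csc(x) - 34*x^2 - 10*x*cot(x)^2 - 10*x*cot(x)*csc(x) - 4*x*cot(x) - 4*x*csc(x) + 122*x - 26*cot(x)^2 - 26*cot(x)*csc(x) + 10*cot(x) + 10*csc(x) + 100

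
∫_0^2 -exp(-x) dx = -1 + exp(-2)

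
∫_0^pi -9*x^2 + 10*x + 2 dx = (-3*pi - 1)*(-2*pi + pi^2)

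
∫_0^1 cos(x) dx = sin(1)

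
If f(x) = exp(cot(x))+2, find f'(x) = -exp(1/tan(x))/sin(x)^2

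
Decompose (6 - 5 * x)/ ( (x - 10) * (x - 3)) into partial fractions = 9/(7*(x - 3)) - 44/(7*(x - 10))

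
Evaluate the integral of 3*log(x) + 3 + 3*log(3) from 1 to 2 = -3*log(3) + 6*log(6)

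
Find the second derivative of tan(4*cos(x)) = 4*(8*sin(x)^2*sin(4*cos(x))/cos(4*cos(x)) - cos(x))/cos(4*cos(x))^2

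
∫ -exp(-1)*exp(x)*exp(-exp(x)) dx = exp(-exp(x) - 1) + C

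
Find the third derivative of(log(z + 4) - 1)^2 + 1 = (4*log(z + 4) - 10)/(z^3 + 12*z^2 + 48*z + 64)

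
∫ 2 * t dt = t^2 + C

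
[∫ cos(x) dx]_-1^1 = 2*sin(1)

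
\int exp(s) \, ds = exp(s) + C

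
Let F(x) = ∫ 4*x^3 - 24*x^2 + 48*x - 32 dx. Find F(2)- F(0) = -16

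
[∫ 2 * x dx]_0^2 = 4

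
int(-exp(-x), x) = exp(-x) + C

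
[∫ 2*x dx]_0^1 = 1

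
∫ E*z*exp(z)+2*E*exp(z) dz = (z + 1)*exp(z + 1) + C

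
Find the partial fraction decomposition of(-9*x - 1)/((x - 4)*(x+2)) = -17/(6*(x + 2)) - 37/(6*(x - 4))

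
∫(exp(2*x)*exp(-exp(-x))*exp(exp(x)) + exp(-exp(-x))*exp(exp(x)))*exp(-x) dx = exp(2*sinh(x)) + C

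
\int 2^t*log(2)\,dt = 2^t + C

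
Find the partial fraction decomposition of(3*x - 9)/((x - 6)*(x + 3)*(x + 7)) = -15/(26*(x + 7)) + 1/(2*(x + 3)) + 1/(13*(x - 6))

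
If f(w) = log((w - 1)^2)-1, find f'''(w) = 4/(w^3 - 3*w^2 + 3*w - 1)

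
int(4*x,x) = 2*x^2 + C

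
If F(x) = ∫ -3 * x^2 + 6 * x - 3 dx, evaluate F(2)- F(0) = -2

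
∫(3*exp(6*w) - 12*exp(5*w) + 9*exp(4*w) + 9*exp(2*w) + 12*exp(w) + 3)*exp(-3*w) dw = ((exp(w) - 2)*exp(w) - 1)^3*exp(-3*w) + C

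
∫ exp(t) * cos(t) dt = sqrt(2)*exp(t)*sin(t + pi/4)/2 + C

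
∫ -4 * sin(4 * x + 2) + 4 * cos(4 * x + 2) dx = sin(4*x + 2) + cos(4*x + 2) + C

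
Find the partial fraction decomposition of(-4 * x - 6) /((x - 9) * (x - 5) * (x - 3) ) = -3/(2*(x - 3)) + 13/(4*(x - 5)) - 7/(4*(x - 9))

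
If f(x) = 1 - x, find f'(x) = -1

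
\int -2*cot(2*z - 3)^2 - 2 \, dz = cot(2*z - 3) + C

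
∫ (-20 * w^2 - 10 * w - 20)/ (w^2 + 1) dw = -20*w - 5*log(w^2 + 1) + C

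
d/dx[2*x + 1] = 2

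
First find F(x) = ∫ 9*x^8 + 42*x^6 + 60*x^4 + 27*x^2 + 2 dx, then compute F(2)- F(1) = 1710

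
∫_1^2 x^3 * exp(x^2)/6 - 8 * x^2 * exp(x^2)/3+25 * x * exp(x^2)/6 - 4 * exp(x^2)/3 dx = -exp(4)/3 - 3*E/4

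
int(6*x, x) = 3*x^2 + C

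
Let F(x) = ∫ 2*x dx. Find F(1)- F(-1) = 0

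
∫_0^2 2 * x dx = 4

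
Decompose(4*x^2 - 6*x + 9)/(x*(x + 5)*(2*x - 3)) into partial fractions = 12/(13*(2*x - 3)) + 139/(65*(x + 5)) - 3/(5*x)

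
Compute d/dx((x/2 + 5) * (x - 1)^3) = 2*x^3 + 21*x^2/2 - 27*x + 29/2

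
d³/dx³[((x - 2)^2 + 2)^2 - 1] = 24*x - 48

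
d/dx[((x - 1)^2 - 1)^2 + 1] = 4*x^3 - 12*x^2 + 8*x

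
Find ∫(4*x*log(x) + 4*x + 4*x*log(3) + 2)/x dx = 2*(2*x + 1)*log(3*x) + C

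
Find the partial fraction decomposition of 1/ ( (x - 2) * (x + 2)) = -1/(4*(x + 2)) + 1/(4*(x - 2))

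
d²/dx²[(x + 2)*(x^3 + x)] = 12*x^2 + 12*x + 2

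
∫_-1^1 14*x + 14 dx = 28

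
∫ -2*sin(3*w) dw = 2*cos(3*w)/3 + C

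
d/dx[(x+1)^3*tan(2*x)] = (x + 1)^2*(2*x/cos(2*x)^2 + 3*tan(2*x) + 2/cos(2*x)^2)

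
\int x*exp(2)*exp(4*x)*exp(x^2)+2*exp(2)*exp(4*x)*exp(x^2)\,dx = exp((x + 2)^2 - 2)/2 + C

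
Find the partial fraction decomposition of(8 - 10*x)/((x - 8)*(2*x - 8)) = 4/(x - 4) - 9/(x - 8)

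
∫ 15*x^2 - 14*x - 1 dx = 5*x^3 - 7*x^2 - x + C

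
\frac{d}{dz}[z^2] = 2*z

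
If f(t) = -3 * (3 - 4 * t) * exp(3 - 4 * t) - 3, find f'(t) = (48 - 48*t)*exp(3 - 4*t)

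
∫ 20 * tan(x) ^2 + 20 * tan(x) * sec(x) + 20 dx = 20*tan(x) + 20/cos(x) + C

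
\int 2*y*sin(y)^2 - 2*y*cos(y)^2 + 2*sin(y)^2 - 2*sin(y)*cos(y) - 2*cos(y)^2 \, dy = (-y - 1)*sin(2*y) + C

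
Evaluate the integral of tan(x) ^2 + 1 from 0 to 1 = tan(1)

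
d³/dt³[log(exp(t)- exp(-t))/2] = (4*exp(4*t) + 4*exp(2*t))/(exp(6*t) - 3*exp(4*t) + 3*exp(2*t) - 1)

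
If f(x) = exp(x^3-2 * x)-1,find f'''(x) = 27*x^6*exp(x^3 - 2*x) - 54*x^4*exp(x^3 - 2*x) + 54*x^3*exp(x^3 - 2*x) + 36*x^2*exp(x^3 - 2*x) - 36*x*exp(x^3 - 2*x) - 2*exp(x^3 - 2*x)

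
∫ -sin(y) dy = cos(y) + C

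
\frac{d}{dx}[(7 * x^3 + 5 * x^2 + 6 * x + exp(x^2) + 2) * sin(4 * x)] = 28*x^3*cos(4*x) + 21*x^2*sin(4*x) + 20*x^2*cos(4*x) + 2*x*exp(x^2)*sin(4*x) + 10*x*sin(4*x) + 24*x*cos(4*x) + 4*exp(x^2)*cos(4*x) + 6*sin(4*x) + 8*cos(4*x)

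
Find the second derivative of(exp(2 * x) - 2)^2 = 16*exp(4*x) - 16*exp(2*x)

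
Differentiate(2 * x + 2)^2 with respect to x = 8*x + 8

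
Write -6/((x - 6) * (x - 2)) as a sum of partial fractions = 3/(2*(x - 2)) - 3/(2*(x - 6))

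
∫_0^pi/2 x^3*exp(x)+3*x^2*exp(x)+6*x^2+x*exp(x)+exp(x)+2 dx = (2 + exp(pi/2))*(pi/2 + pi^3/8)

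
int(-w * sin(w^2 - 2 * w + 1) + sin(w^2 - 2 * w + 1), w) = cos(w^2 - 2*w + 1)/2 + C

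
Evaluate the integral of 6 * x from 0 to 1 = 3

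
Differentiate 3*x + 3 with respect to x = 3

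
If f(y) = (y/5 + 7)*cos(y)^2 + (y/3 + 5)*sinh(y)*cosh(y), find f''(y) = -2*y*cos(2*y)/5 + 2*y*sinh(2*y)/3 - 2*sin(2*y)/5 - 14*cos(2*y) + 10*sinh(2*y) + 2*cosh(2*y)/3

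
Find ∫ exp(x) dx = exp(x) + C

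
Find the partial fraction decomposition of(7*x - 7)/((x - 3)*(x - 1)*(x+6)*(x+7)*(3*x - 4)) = -189/(2750*(3*x - 4)) - 7/(250*(x + 7)) + 7/(198*(x + 6)) + 7/(450*(x - 3))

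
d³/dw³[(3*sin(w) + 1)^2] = -6*(12*sin(w) + 1)*cos(w)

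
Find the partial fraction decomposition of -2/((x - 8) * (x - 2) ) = 1/(3*(x - 2)) - 1/(3*(x - 8))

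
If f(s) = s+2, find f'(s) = 1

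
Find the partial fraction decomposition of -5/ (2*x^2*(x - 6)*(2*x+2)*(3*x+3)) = 25/(196*(x + 1)) + 5/(84*(x + 1)^2) - 5/(21168*(x - 6)) - 55/(432*x) + 5/(72*x^2)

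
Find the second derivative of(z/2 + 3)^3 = 3*z/4 + 9/2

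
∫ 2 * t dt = t^2 + C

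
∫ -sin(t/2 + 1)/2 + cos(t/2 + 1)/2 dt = sqrt(2)*sin(t/2 + pi/4 + 1) + C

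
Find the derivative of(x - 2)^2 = 2*x - 4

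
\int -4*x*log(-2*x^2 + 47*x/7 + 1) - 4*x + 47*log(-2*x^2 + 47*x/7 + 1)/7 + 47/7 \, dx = (-14*x^2 + 47*x + 7)*log(-2*x^2 + 47*x/7 + 1)/7 + C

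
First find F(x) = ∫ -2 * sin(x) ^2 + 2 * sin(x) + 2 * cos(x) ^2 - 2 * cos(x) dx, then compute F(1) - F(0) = (-1 + cos(1) + sin(1))^2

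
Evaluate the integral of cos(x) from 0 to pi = 0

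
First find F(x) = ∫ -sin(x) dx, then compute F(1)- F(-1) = 0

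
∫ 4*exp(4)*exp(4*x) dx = exp(4*x + 4) + C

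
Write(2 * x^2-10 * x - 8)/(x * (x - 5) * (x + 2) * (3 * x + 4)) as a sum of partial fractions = 30/(19*(3*x + 4)) - 5/(7*(x + 2)) - 8/(665*(x - 5)) + 1/(5*x)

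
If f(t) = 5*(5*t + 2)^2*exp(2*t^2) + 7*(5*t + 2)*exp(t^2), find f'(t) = 500*t^3*exp(2*t^2) + 400*t^2*exp(2*t^2) + 70*t^2*exp(t^2) + 330*t*exp(2*t^2) + 28*t*exp(t^2) + 100*exp(2*t^2) + 35*exp(t^2)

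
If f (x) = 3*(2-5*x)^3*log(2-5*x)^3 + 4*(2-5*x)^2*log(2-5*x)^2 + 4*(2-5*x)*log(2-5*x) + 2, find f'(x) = -1125*x^2*log(2 - 5*x)^3 - 1125*x^2*log(2 - 5*x)^2 + 900*x*log(2 - 5*x)^3 + 1100*x*log(2 - 5*x)^2 + 200*x*log(2 - 5*x) - 180*log(2 - 5*x)^3 - 260*log(2 - 5*x)^2 - 100*log(2 - 5*x) - 20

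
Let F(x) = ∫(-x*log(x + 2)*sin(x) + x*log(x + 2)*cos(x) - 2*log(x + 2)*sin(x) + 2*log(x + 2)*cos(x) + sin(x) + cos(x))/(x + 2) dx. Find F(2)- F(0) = -log(2) + (cos(2) + sin(2))*log(4)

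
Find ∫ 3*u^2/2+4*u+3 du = u^3/2 + 2*u^2 + 3*u + C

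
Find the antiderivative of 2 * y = y^2 + C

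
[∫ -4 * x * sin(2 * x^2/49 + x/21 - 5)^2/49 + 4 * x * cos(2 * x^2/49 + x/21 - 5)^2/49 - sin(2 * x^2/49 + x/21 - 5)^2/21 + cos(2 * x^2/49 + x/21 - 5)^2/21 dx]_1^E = sin(1444/147)/2 + sin(2*(-5 + E/21 + 2*exp(2)/49))/2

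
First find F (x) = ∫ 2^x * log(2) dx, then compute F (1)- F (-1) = 3/2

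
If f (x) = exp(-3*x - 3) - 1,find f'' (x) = 9*exp(-3*x - 3)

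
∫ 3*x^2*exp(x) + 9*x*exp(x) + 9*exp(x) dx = 3*(x^2 + x + 2)*exp(x) + C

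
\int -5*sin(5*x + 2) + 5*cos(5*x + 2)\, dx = sqrt(2)*sin(5*x + pi/4 + 2) + C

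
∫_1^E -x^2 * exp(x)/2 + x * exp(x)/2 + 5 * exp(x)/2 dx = -2*E + (-exp(2) + 2 + 3*E)*exp(E)/2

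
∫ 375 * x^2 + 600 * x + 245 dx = 125*x^3 + 300*x^2 + 245*x + C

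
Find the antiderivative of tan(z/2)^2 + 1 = 2*tan(z/2) + C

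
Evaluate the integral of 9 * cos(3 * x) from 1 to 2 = 3*sin(6) - 3*sin(3)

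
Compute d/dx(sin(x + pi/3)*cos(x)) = cos(2*x + pi/3)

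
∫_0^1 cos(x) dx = sin(1)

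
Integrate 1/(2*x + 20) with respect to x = log(x/2 + 5)/2 + C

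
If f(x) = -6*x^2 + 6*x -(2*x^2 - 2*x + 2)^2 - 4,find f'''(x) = 48 - 96*x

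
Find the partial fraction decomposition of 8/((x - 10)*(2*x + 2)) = -4/(11*(x + 1)) + 4/(11*(x - 10))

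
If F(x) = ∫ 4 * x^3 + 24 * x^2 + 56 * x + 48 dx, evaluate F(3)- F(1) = 608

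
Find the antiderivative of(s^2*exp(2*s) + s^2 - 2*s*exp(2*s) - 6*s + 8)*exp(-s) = 2*(s - 2)^2*sinh(s) + C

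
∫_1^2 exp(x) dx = -E + exp(2)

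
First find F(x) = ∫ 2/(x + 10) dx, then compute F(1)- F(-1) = -4*log(3) + 2*log(11)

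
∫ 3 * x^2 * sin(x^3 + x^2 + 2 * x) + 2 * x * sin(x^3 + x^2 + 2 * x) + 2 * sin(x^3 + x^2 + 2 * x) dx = -cos(x*(x^2 + x + 2)) + C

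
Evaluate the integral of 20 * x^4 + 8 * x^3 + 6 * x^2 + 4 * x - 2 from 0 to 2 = 180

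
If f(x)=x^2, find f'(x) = 2*x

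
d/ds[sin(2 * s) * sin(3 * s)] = -sin(s)/2 + 5*sin(5*s)/2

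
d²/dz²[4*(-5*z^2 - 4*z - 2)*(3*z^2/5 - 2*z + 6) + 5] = -144*z^2 + 912*z/5 - 928/5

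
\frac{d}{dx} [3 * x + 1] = 3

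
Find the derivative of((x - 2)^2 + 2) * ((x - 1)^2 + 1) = 4*x^3 - 18*x^2 + 32*x - 20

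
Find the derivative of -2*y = -2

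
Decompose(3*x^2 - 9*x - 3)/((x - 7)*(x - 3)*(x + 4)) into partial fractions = 81/(77*(x + 4)) + 3/(28*(x - 3)) + 81/(44*(x - 7))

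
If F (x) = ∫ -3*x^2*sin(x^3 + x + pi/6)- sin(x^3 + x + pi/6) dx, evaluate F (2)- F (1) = cos(pi/6 + 10) - cos(pi/6 + 2)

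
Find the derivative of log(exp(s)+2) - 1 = exp(s)/(exp(s) + 2)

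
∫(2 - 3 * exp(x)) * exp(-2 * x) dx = (3*exp(x) - 1)*exp(-2*x) + C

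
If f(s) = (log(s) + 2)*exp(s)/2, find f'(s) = (s*exp(s)*log(s) + 2*s*exp(s) + exp(s))/(2*s)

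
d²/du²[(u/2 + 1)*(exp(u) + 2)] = u*exp(u)/2 + 2*exp(u)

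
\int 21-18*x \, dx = -9*x^2 + 21*x + C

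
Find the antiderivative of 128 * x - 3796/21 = 64*x^2 - 3796*x/21 + C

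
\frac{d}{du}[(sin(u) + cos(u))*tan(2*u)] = sqrt(2)*(2*sin(u + pi/4)/cos(2*u)^2 + cos(u + pi/4)*tan(2*u))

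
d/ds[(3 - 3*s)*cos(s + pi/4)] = 3*s*sin(s + pi/4) - 3*sqrt(2)*cos(s)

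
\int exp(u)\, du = exp(u) + C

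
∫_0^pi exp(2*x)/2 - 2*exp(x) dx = -9/4 + (-2 + exp(pi)/2)^2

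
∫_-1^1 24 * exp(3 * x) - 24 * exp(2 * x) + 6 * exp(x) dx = -(-1 + 2*exp(-1))^3 + (-1 + 2*E)^3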